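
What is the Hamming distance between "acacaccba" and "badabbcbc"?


Comparing "acacaccba" and "badabbcbc" position by position:
  Position 0: 'a' vs 'b' => differ
  Position 1: 'c' vs 'a' => differ
  Position 2: 'a' vs 'd' => differ
  Position 3: 'c' vs 'a' => differ
  Position 4: 'a' vs 'b' => differ
  Position 5: 'c' vs 'b' => differ
  Position 6: 'c' vs 'c' => same
  Position 7: 'b' vs 'b' => same
  Position 8: 'a' vs 'c' => differ
Total differences (Hamming distance): 7

7


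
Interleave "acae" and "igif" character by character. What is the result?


Interleaving "acae" and "igif":
  Position 0: 'a' from first, 'i' from second => "ai"
  Position 1: 'c' from first, 'g' from second => "cg"
  Position 2: 'a' from first, 'i' from second => "ai"
  Position 3: 'e' from first, 'f' from second => "ef"
Result: aicgaief

aicgaief


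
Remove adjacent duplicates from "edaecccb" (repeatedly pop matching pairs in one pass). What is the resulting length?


Input: edaecccb
Stack-based adjacent duplicate removal:
  Read 'e': push. Stack: e
  Read 'd': push. Stack: ed
  Read 'a': push. Stack: eda
  Read 'e': push. Stack: edae
  Read 'c': push. Stack: edaec
  Read 'c': matches stack top 'c' => pop. Stack: edae
  Read 'c': push. Stack: edaec
  Read 'b': push. Stack: edaecb
Final stack: "edaecb" (length 6)

6


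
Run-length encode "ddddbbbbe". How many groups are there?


Input: ddddbbbbe
Scanning for consecutive runs:
  Group 1: 'd' x 4 (positions 0-3)
  Group 2: 'b' x 4 (positions 4-7)
  Group 3: 'e' x 1 (positions 8-8)
Total groups: 3

3


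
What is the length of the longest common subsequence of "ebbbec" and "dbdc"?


LCS of "ebbbec" and "dbdc"
DP table:
           d    b    d    c
      0    0    0    0    0
  e   0    0    0    0    0
  b   0    0    1    1    1
  b   0    0    1    1    1
  b   0    0    1    1    1
  e   0    0    1    1    1
  c   0    0    1    1    2
LCS length = dp[6][4] = 2

2


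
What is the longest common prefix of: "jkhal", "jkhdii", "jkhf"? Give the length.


Words: jkhal, jkhdii, jkhf
  Position 0: all 'j' => match
  Position 1: all 'k' => match
  Position 2: all 'h' => match
  Position 3: ('a', 'd', 'f') => mismatch, stop
LCP = "jkh" (length 3)

3


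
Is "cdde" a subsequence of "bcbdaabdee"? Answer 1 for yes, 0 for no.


Check if "cdde" is a subsequence of "bcbdaabdee"
Greedy scan:
  Position 0 ('b'): no match needed
  Position 1 ('c'): matches sub[0] = 'c'
  Position 2 ('b'): no match needed
  Position 3 ('d'): matches sub[1] = 'd'
  Position 4 ('a'): no match needed
  Position 5 ('a'): no match needed
  Position 6 ('b'): no match needed
  Position 7 ('d'): matches sub[2] = 'd'
  Position 8 ('e'): matches sub[3] = 'e'
  Position 9 ('e'): no match needed
All 4 characters matched => is a subsequence

1


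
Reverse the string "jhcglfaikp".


Input: jhcglfaikp
Reading characters right to left:
  Position 9: 'p'
  Position 8: 'k'
  Position 7: 'i'
  Position 6: 'a'
  Position 5: 'f'
  Position 4: 'l'
  Position 3: 'g'
  Position 2: 'c'
  Position 1: 'h'
  Position 0: 'j'
Reversed: pkiaflgchj

pkiaflgchj


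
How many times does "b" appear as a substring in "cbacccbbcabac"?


Searching for "b" in "cbacccbbcabac"
Scanning each position:
  Position 0: "c" => no
  Position 1: "b" => MATCH
  Position 2: "a" => no
  Position 3: "c" => no
  Position 4: "c" => no
  Position 5: "c" => no
  Position 6: "b" => MATCH
  Position 7: "b" => MATCH
  Position 8: "c" => no
  Position 9: "a" => no
  Position 10: "b" => MATCH
  Position 11: "a" => no
  Position 12: "c" => no
Total occurrences: 4

4


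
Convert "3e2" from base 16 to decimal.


Input: "3e2" in base 16
Positional expansion:
  Digit '3' (value 3) x 16^2 = 768
  Digit 'e' (value 14) x 16^1 = 224
  Digit '2' (value 2) x 16^0 = 2
Sum = 994

994


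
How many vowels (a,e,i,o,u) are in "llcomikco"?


Input: llcomikco
Checking each character:
  'l' at position 0: consonant
  'l' at position 1: consonant
  'c' at position 2: consonant
  'o' at position 3: vowel (running total: 1)
  'm' at position 4: consonant
  'i' at position 5: vowel (running total: 2)
  'k' at position 6: consonant
  'c' at position 7: consonant
  'o' at position 8: vowel (running total: 3)
Total vowels: 3

3


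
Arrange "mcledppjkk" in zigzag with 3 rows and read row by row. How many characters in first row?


Zigzag "mcledppjkk" into 3 rows:
Placing characters:
  'm' => row 0
  'c' => row 1
  'l' => row 2
  'e' => row 1
  'd' => row 0
  'p' => row 1
  'p' => row 2
  'j' => row 1
  'k' => row 0
  'k' => row 1
Rows:
  Row 0: "mdk"
  Row 1: "cepjk"
  Row 2: "lp"
First row length: 3

3


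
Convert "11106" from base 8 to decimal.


Input: "11106" in base 8
Positional expansion:
  Digit '1' (value 1) x 8^4 = 4096
  Digit '1' (value 1) x 8^3 = 512
  Digit '1' (value 1) x 8^2 = 64
  Digit '0' (value 0) x 8^1 = 0
  Digit '6' (value 6) x 8^0 = 6
Sum = 4678

4678


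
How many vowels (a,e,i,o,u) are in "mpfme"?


Input: mpfme
Checking each character:
  'm' at position 0: consonant
  'p' at position 1: consonant
  'f' at position 2: consonant
  'm' at position 3: consonant
  'e' at position 4: vowel (running total: 1)
Total vowels: 1

1


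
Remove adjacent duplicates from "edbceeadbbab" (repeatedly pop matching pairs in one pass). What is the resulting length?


Input: edbceeadbbab
Stack-based adjacent duplicate removal:
  Read 'e': push. Stack: e
  Read 'd': push. Stack: ed
  Read 'b': push. Stack: edb
  Read 'c': push. Stack: edbc
  Read 'e': push. Stack: edbce
  Read 'e': matches stack top 'e' => pop. Stack: edbc
  Read 'a': push. Stack: edbca
  Read 'd': push. Stack: edbcad
  Read 'b': push. Stack: edbcadb
  Read 'b': matches stack top 'b' => pop. Stack: edbcad
  Read 'a': push. Stack: edbcada
  Read 'b': push. Stack: edbcadab
Final stack: "edbcadab" (length 8)

8


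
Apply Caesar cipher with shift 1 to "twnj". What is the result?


Caesar cipher: shift "twnj" by 1
  't' (pos 19) + 1 = pos 20 = 'u'
  'w' (pos 22) + 1 = pos 23 = 'x'
  'n' (pos 13) + 1 = pos 14 = 'o'
  'j' (pos 9) + 1 = pos 10 = 'k'
Result: uxok

uxok


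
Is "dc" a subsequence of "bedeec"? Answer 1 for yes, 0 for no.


Check if "dc" is a subsequence of "bedeec"
Greedy scan:
  Position 0 ('b'): no match needed
  Position 1 ('e'): no match needed
  Position 2 ('d'): matches sub[0] = 'd'
  Position 3 ('e'): no match needed
  Position 4 ('e'): no match needed
  Position 5 ('c'): matches sub[1] = 'c'
All 2 characters matched => is a subsequence

1


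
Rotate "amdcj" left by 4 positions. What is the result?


Input: "amdcj", rotate left by 4
First 4 characters: "amdc"
Remaining characters: "j"
Concatenate remaining + first: "j" + "amdc" = "jamdc"

jamdc


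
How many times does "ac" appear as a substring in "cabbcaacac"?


Searching for "ac" in "cabbcaacac"
Scanning each position:
  Position 0: "ca" => no
  Position 1: "ab" => no
  Position 2: "bb" => no
  Position 3: "bc" => no
  Position 4: "ca" => no
  Position 5: "aa" => no
  Position 6: "ac" => MATCH
  Position 7: "ca" => no
  Position 8: "ac" => MATCH
Total occurrences: 2

2


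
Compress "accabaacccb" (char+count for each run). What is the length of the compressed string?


Input: accabaacccb
Runs:
  'a' x 1 => "a1"
  'c' x 2 => "c2"
  'a' x 1 => "a1"
  'b' x 1 => "b1"
  'a' x 2 => "a2"
  'c' x 3 => "c3"
  'b' x 1 => "b1"
Compressed: "a1c2a1b1a2c3b1"
Compressed length: 14

14


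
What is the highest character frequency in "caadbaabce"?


Input: caadbaabce
Character counts:
  'a': 4
  'b': 2
  'c': 2
  'd': 1
  'e': 1
Maximum frequency: 4

4


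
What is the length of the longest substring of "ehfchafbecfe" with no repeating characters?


Input: "ehfchafbecfe"
Sliding window (track last position of each char):
  Position 0 ('e'): window [0,0] length 1 -- new best
  Position 1 ('h'): window [0,1] length 2 -- new best
  Position 2 ('f'): window [0,2] length 3 -- new best
  Position 3 ('c'): window [0,3] length 4 -- new best
  Position 4 ('h'): repeat (last at 1), move window start to 2
  Position 4 ('h'): window [2,4] length 3
  Position 5 ('a'): window [2,5] length 4
  Position 6 ('f'): repeat (last at 2), move window start to 3
  Position 6 ('f'): window [3,6] length 4
  Position 7 ('b'): window [3,7] length 5 -- new best
  Position 8 ('e'): window [3,8] length 6 -- new best
  Position 9 ('c'): repeat (last at 3), move window start to 4
  Position 9 ('c'): window [4,9] length 6
  Position 10 ('f'): repeat (last at 6), move window start to 7
  Position 10 ('f'): window [7,10] length 4
  Position 11 ('e'): repeat (last at 8), move window start to 9
  Position 11 ('e'): window [9,11] length 3
Longest substring with no repeats: "chafbe" with length 6

6


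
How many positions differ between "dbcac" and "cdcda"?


Comparing "dbcac" and "cdcda" position by position:
  Position 0: 'd' vs 'c' => DIFFER
  Position 1: 'b' vs 'd' => DIFFER
  Position 2: 'c' vs 'c' => same
  Position 3: 'a' vs 'd' => DIFFER
  Position 4: 'c' vs 'a' => DIFFER
Positions that differ: 4

4


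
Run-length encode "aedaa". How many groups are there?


Input: aedaa
Scanning for consecutive runs:
  Group 1: 'a' x 1 (positions 0-0)
  Group 2: 'e' x 1 (positions 1-1)
  Group 3: 'd' x 1 (positions 2-2)
  Group 4: 'a' x 2 (positions 3-4)
Total groups: 4

4


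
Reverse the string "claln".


Input: claln
Reading characters right to left:
  Position 4: 'n'
  Position 3: 'l'
  Position 2: 'a'
  Position 1: 'l'
  Position 0: 'c'
Reversed: nlalc

nlalc


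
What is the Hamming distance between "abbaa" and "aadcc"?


Comparing "abbaa" and "aadcc" position by position:
  Position 0: 'a' vs 'a' => same
  Position 1: 'b' vs 'a' => differ
  Position 2: 'b' vs 'd' => differ
  Position 3: 'a' vs 'c' => differ
  Position 4: 'a' vs 'c' => differ
Total differences (Hamming distance): 4

4


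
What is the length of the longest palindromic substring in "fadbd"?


Input: "fadbd"
Checking substrings for palindromes:
  [2:5] "dbd" (len 3) => palindrome
Longest palindromic substring: "dbd" with length 3

3


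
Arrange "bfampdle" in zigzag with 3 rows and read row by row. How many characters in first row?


Zigzag "bfampdle" into 3 rows:
Placing characters:
  'b' => row 0
  'f' => row 1
  'a' => row 2
  'm' => row 1
  'p' => row 0
  'd' => row 1
  'l' => row 2
  'e' => row 1
Rows:
  Row 0: "bp"
  Row 1: "fmde"
  Row 2: "al"
First row length: 2

2


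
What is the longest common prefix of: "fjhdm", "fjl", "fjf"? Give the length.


Words: fjhdm, fjl, fjf
  Position 0: all 'f' => match
  Position 1: all 'j' => match
  Position 2: ('h', 'l', 'f') => mismatch, stop
LCP = "fj" (length 2)

2


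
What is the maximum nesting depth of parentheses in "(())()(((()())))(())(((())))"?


Input: "(())()(((()())))(())(((())))"
Tracking depth:
  Position 0 '(': depth becomes 1
  Position 1 '(': depth becomes 2
  Position 2 ')': depth becomes 1
  Position 3 ')': depth becomes 0
  Position 4 '(': depth becomes 1
  Position 5 ')': depth becomes 0
  Position 6 '(': depth becomes 1
  Position 7 '(': depth becomes 2
  Position 8 '(': depth becomes 3
  Position 9 '(': depth becomes 4
  Position 10 ')': depth becomes 3
  Position 11 '(': depth becomes 4
  Position 12 ')': depth becomes 3
  Position 13 ')': depth becomes 2
  Position 14 ')': depth becomes 1
  Position 15 ')': depth becomes 0
  Position 16 '(': depth becomes 1
  Position 17 '(': depth becomes 2
  Position 18 ')': depth becomes 1
  Position 19 ')': depth becomes 0
  Position 20 '(': depth becomes 1
  Position 21 '(': depth becomes 2
  Position 22 '(': depth becomes 3
  Position 23 '(': depth becomes 4
  Position 24 ')': depth becomes 3
  Position 25 ')': depth becomes 2
  Position 26 ')': depth becomes 1
  Position 27 ')': depth becomes 0
Maximum depth reached: 4

4


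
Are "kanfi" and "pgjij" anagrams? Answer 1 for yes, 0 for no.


Strings: "kanfi", "pgjij"
Sorted first:  afikn
Sorted second: gijjp
Differ at position 0: 'a' vs 'g' => not anagrams

0


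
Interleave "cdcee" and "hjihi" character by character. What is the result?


Interleaving "cdcee" and "hjihi":
  Position 0: 'c' from first, 'h' from second => "ch"
  Position 1: 'd' from first, 'j' from second => "dj"
  Position 2: 'c' from first, 'i' from second => "ci"
  Position 3: 'e' from first, 'h' from second => "eh"
  Position 4: 'e' from first, 'i' from second => "ei"
Result: chdjciehei

chdjciehei


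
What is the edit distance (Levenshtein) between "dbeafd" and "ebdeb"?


Computing edit distance: "dbeafd" -> "ebdeb"
DP table:
           e    b    d    e    b
      0    1    2    3    4    5
  d   1    1    2    2    3    4
  b   2    2    1    2    3    3
  e   3    2    2    2    2    3
  a   4    3    3    3    3    3
  f   5    4    4    4    4    4
  d   6    5    5    4    5    5
Edit distance = dp[6][5] = 5

5


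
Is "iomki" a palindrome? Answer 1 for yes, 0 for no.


Input: iomki
Reversed: ikmoi
  Compare pos 0 ('i') with pos 4 ('i'): match
  Compare pos 1 ('o') with pos 3 ('k'): MISMATCH
Result: not a palindrome

0


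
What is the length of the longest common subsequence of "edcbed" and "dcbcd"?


LCS of "edcbed" and "dcbcd"
DP table:
           d    c    b    c    d
      0    0    0    0    0    0
  e   0    0    0    0    0    0
  d   0    1    1    1    1    1
  c   0    1    2    2    2    2
  b   0    1    2    3    3    3
  e   0    1    2    3    3    3
  d   0    1    2    3    3    4
LCS length = dp[6][5] = 4

4


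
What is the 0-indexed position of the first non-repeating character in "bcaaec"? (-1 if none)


Input: bcaaec
Character frequencies:
  'a': 2
  'b': 1
  'c': 2
  'e': 1
Scanning left to right for freq == 1:
  Position 0 ('b'): unique! => answer = 0

0


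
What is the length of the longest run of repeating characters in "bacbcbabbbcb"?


Input: "bacbcbabbbcb"
Scanning for longest run:
  Position 1 ('a'): new char, reset run to 1
  Position 2 ('c'): new char, reset run to 1
  Position 3 ('b'): new char, reset run to 1
  Position 4 ('c'): new char, reset run to 1
  Position 5 ('b'): new char, reset run to 1
  Position 6 ('a'): new char, reset run to 1
  Position 7 ('b'): new char, reset run to 1
  Position 8 ('b'): continues run of 'b', length=2
  Position 9 ('b'): continues run of 'b', length=3
  Position 10 ('c'): new char, reset run to 1
  Position 11 ('b'): new char, reset run to 1
Longest run: 'b' with length 3

3


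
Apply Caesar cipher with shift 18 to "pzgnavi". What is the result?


Caesar cipher: shift "pzgnavi" by 18
  'p' (pos 15) + 18 = pos 7 = 'h'
  'z' (pos 25) + 18 = pos 17 = 'r'
  'g' (pos 6) + 18 = pos 24 = 'y'
  'n' (pos 13) + 18 = pos 5 = 'f'
  'a' (pos 0) + 18 = pos 18 = 's'
  'v' (pos 21) + 18 = pos 13 = 'n'
  'i' (pos 8) + 18 = pos 0 = 'a'
Result: hryfsna

hryfsna


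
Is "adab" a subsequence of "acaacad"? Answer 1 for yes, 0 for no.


Check if "adab" is a subsequence of "acaacad"
Greedy scan:
  Position 0 ('a'): matches sub[0] = 'a'
  Position 1 ('c'): no match needed
  Position 2 ('a'): no match needed
  Position 3 ('a'): no match needed
  Position 4 ('c'): no match needed
  Position 5 ('a'): no match needed
  Position 6 ('d'): matches sub[1] = 'd'
Only matched 2/4 characters => not a subsequence

0


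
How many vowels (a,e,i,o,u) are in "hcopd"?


Input: hcopd
Checking each character:
  'h' at position 0: consonant
  'c' at position 1: consonant
  'o' at position 2: vowel (running total: 1)
  'p' at position 3: consonant
  'd' at position 4: consonant
Total vowels: 1

1


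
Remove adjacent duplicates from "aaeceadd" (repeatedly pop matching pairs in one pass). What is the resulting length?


Input: aaeceadd
Stack-based adjacent duplicate removal:
  Read 'a': push. Stack: a
  Read 'a': matches stack top 'a' => pop. Stack: (empty)
  Read 'e': push. Stack: e
  Read 'c': push. Stack: ec
  Read 'e': push. Stack: ece
  Read 'a': push. Stack: ecea
  Read 'd': push. Stack: ecead
  Read 'd': matches stack top 'd' => pop. Stack: ecea
Final stack: "ecea" (length 4)

4


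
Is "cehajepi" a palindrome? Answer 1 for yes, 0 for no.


Input: cehajepi
Reversed: ipejahec
  Compare pos 0 ('c') with pos 7 ('i'): MISMATCH
  Compare pos 1 ('e') with pos 6 ('p'): MISMATCH
  Compare pos 2 ('h') with pos 5 ('e'): MISMATCH
  Compare pos 3 ('a') with pos 4 ('j'): MISMATCH
Result: not a palindrome

0


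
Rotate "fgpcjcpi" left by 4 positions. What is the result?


Input: "fgpcjcpi", rotate left by 4
First 4 characters: "fgpc"
Remaining characters: "jcpi"
Concatenate remaining + first: "jcpi" + "fgpc" = "jcpifgpc"

jcpifgpc


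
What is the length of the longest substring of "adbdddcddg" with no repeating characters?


Input: "adbdddcddg"
Sliding window (track last position of each char):
  Position 0 ('a'): window [0,0] length 1 -- new best
  Position 1 ('d'): window [0,1] length 2 -- new best
  Position 2 ('b'): window [0,2] length 3 -- new best
  Position 3 ('d'): repeat (last at 1), move window start to 2
  Position 3 ('d'): window [2,3] length 2
  Position 4 ('d'): repeat (last at 3), move window start to 4
  Position 4 ('d'): window [4,4] length 1
  Position 5 ('d'): repeat (last at 4), move window start to 5
  Position 5 ('d'): window [5,5] length 1
  Position 6 ('c'): window [5,6] length 2
  Position 7 ('d'): repeat (last at 5), move window start to 6
  Position 7 ('d'): window [6,7] length 2
  Position 8 ('d'): repeat (last at 7), move window start to 8
  Position 8 ('d'): window [8,8] length 1
  Position 9 ('g'): window [8,9] length 2
Longest substring with no repeats: "adb" with length 3

3


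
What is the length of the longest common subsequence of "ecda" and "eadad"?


LCS of "ecda" and "eadad"
DP table:
           e    a    d    a    d
      0    0    0    0    0    0
  e   0    1    1    1    1    1
  c   0    1    1    1    1    1
  d   0    1    1    2    2    2
  a   0    1    2    2    3    3
LCS length = dp[4][5] = 3

3


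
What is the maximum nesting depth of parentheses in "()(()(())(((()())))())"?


Input: "()(()(())(((()())))())"
Tracking depth:
  Position 0 '(': depth becomes 1
  Position 1 ')': depth becomes 0
  Position 2 '(': depth becomes 1
  Position 3 '(': depth becomes 2
  Position 4 ')': depth becomes 1
  Position 5 '(': depth becomes 2
  Position 6 '(': depth becomes 3
  Position 7 ')': depth becomes 2
  Position 8 ')': depth becomes 1
  Position 9 '(': depth becomes 2
  Position 10 '(': depth becomes 3
  Position 11 '(': depth becomes 4
  Position 12 '(': depth becomes 5
  Position 13 ')': depth becomes 4
  Position 14 '(': depth becomes 5
  Position 15 ')': depth becomes 4
  Position 16 ')': depth becomes 3
  Position 17 ')': depth becomes 2
  Position 18 ')': depth becomes 1
  Position 19 '(': depth becomes 2
  Position 20 ')': depth becomes 1
  Position 21 ')': depth becomes 0
Maximum depth reached: 5

5


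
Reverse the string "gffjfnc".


Input: gffjfnc
Reading characters right to left:
  Position 6: 'c'
  Position 5: 'n'
  Position 4: 'f'
  Position 3: 'j'
  Position 2: 'f'
  Position 1: 'f'
  Position 0: 'g'
Reversed: cnfjffg

cnfjffg


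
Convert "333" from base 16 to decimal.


Input: "333" in base 16
Positional expansion:
  Digit '3' (value 3) x 16^2 = 768
  Digit '3' (value 3) x 16^1 = 48
  Digit '3' (value 3) x 16^0 = 3
Sum = 819

819


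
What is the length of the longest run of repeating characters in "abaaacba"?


Input: "abaaacba"
Scanning for longest run:
  Position 1 ('b'): new char, reset run to 1
  Position 2 ('a'): new char, reset run to 1
  Position 3 ('a'): continues run of 'a', length=2
  Position 4 ('a'): continues run of 'a', length=3
  Position 5 ('c'): new char, reset run to 1
  Position 6 ('b'): new char, reset run to 1
  Position 7 ('a'): new char, reset run to 1
Longest run: 'a' with length 3

3


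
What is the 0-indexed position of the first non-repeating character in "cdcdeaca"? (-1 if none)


Input: cdcdeaca
Character frequencies:
  'a': 2
  'c': 3
  'd': 2
  'e': 1
Scanning left to right for freq == 1:
  Position 0 ('c'): freq=3, skip
  Position 1 ('d'): freq=2, skip
  Position 2 ('c'): freq=3, skip
  Position 3 ('d'): freq=2, skip
  Position 4 ('e'): unique! => answer = 4

4


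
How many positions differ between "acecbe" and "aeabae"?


Comparing "acecbe" and "aeabae" position by position:
  Position 0: 'a' vs 'a' => same
  Position 1: 'c' vs 'e' => DIFFER
  Position 2: 'e' vs 'a' => DIFFER
  Position 3: 'c' vs 'b' => DIFFER
  Position 4: 'b' vs 'a' => DIFFER
  Position 5: 'e' vs 'e' => same
Positions that differ: 4

4


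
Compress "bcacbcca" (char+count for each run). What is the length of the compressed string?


Input: bcacbcca
Runs:
  'b' x 1 => "b1"
  'c' x 1 => "c1"
  'a' x 1 => "a1"
  'c' x 1 => "c1"
  'b' x 1 => "b1"
  'c' x 2 => "c2"
  'a' x 1 => "a1"
Compressed: "b1c1a1c1b1c2a1"
Compressed length: 14

14


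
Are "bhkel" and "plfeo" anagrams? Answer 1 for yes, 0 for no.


Strings: "bhkel", "plfeo"
Sorted first:  behkl
Sorted second: eflop
Differ at position 0: 'b' vs 'e' => not anagrams

0


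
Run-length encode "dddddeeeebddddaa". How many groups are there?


Input: dddddeeeebddddaa
Scanning for consecutive runs:
  Group 1: 'd' x 5 (positions 0-4)
  Group 2: 'e' x 4 (positions 5-8)
  Group 3: 'b' x 1 (positions 9-9)
  Group 4: 'd' x 4 (positions 10-13)
  Group 5: 'a' x 2 (positions 14-15)
Total groups: 5

5


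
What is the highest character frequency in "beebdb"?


Input: beebdb
Character counts:
  'b': 3
  'd': 1
  'e': 2
Maximum frequency: 3

3


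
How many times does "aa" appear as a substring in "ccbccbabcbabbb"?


Searching for "aa" in "ccbccbabcbabbb"
Scanning each position:
  Position 0: "cc" => no
  Position 1: "cb" => no
  Position 2: "bc" => no
  Position 3: "cc" => no
  Position 4: "cb" => no
  Position 5: "ba" => no
  Position 6: "ab" => no
  Position 7: "bc" => no
  Position 8: "cb" => no
  Position 9: "ba" => no
  Position 10: "ab" => no
  Position 11: "bb" => no
  Position 12: "bb" => no
Total occurrences: 0

0


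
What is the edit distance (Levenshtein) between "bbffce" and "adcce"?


Computing edit distance: "bbffce" -> "adcce"
DP table:
           a    d    c    c    e
      0    1    2    3    4    5
  b   1    1    2    3    4    5
  b   2    2    2    3    4    5
  f   3    3    3    3    4    5
  f   4    4    4    4    4    5
  c   5    5    5    4    4    5
  e   6    6    6    5    5    4
Edit distance = dp[6][5] = 4

4


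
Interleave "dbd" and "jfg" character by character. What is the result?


Interleaving "dbd" and "jfg":
  Position 0: 'd' from first, 'j' from second => "dj"
  Position 1: 'b' from first, 'f' from second => "bf"
  Position 2: 'd' from first, 'g' from second => "dg"
Result: djbfdg

djbfdg


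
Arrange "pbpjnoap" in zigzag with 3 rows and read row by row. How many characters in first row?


Zigzag "pbpjnoap" into 3 rows:
Placing characters:
  'p' => row 0
  'b' => row 1
  'p' => row 2
  'j' => row 1
  'n' => row 0
  'o' => row 1
  'a' => row 2
  'p' => row 1
Rows:
  Row 0: "pn"
  Row 1: "bjop"
  Row 2: "pa"
First row length: 2

2


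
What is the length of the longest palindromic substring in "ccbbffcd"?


Input: "ccbbffcd"
Checking substrings for palindromes:
  [0:2] "cc" (len 2) => palindrome
  [2:4] "bb" (len 2) => palindrome
  [4:6] "ff" (len 2) => palindrome
Longest palindromic substring: "cc" with length 2

2


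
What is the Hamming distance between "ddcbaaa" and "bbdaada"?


Comparing "ddcbaaa" and "bbdaada" position by position:
  Position 0: 'd' vs 'b' => differ
  Position 1: 'd' vs 'b' => differ
  Position 2: 'c' vs 'd' => differ
  Position 3: 'b' vs 'a' => differ
  Position 4: 'a' vs 'a' => same
  Position 5: 'a' vs 'd' => differ
  Position 6: 'a' vs 'a' => same
Total differences (Hamming distance): 5

5


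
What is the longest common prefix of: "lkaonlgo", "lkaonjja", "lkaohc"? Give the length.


Words: lkaonlgo, lkaonjja, lkaohc
  Position 0: all 'l' => match
  Position 1: all 'k' => match
  Position 2: all 'a' => match
  Position 3: all 'o' => match
  Position 4: ('n', 'n', 'h') => mismatch, stop
LCP = "lkao" (length 4)

4


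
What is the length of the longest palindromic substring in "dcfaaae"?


Input: "dcfaaae"
Checking substrings for palindromes:
  [3:6] "aaa" (len 3) => palindrome
  [3:5] "aa" (len 2) => palindrome
  [4:6] "aa" (len 2) => palindrome
Longest palindromic substring: "aaa" with length 3

3


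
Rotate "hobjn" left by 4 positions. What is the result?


Input: "hobjn", rotate left by 4
First 4 characters: "hobj"
Remaining characters: "n"
Concatenate remaining + first: "n" + "hobj" = "nhobj"

nhobj


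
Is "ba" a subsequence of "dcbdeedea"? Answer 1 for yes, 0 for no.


Check if "ba" is a subsequence of "dcbdeedea"
Greedy scan:
  Position 0 ('d'): no match needed
  Position 1 ('c'): no match needed
  Position 2 ('b'): matches sub[0] = 'b'
  Position 3 ('d'): no match needed
  Position 4 ('e'): no match needed
  Position 5 ('e'): no match needed
  Position 6 ('d'): no match needed
  Position 7 ('e'): no match needed
  Position 8 ('a'): matches sub[1] = 'a'
All 2 characters matched => is a subsequence

1


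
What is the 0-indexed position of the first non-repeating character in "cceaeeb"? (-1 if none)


Input: cceaeeb
Character frequencies:
  'a': 1
  'b': 1
  'c': 2
  'e': 3
Scanning left to right for freq == 1:
  Position 0 ('c'): freq=2, skip
  Position 1 ('c'): freq=2, skip
  Position 2 ('e'): freq=3, skip
  Position 3 ('a'): unique! => answer = 3

3


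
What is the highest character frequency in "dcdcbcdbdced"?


Input: dcdcbcdbdced
Character counts:
  'b': 2
  'c': 4
  'd': 5
  'e': 1
Maximum frequency: 5

5


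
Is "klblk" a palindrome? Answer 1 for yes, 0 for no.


Input: klblk
Reversed: klblk
  Compare pos 0 ('k') with pos 4 ('k'): match
  Compare pos 1 ('l') with pos 3 ('l'): match
Result: palindrome

1


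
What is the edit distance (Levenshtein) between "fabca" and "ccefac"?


Computing edit distance: "fabca" -> "ccefac"
DP table:
           c    c    e    f    a    c
      0    1    2    3    4    5    6
  f   1    1    2    3    3    4    5
  a   2    2    2    3    4    3    4
  b   3    3    3    3    4    4    4
  c   4    3    3    4    4    5    4
  a   5    4    4    4    5    4    5
Edit distance = dp[5][6] = 5

5


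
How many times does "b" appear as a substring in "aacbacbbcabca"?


Searching for "b" in "aacbacbbcabca"
Scanning each position:
  Position 0: "a" => no
  Position 1: "a" => no
  Position 2: "c" => no
  Position 3: "b" => MATCH
  Position 4: "a" => no
  Position 5: "c" => no
  Position 6: "b" => MATCH
  Position 7: "b" => MATCH
  Position 8: "c" => no
  Position 9: "a" => no
  Position 10: "b" => MATCH
  Position 11: "c" => no
  Position 12: "a" => no
Total occurrences: 4

4


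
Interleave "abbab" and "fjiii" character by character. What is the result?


Interleaving "abbab" and "fjiii":
  Position 0: 'a' from first, 'f' from second => "af"
  Position 1: 'b' from first, 'j' from second => "bj"
  Position 2: 'b' from first, 'i' from second => "bi"
  Position 3: 'a' from first, 'i' from second => "ai"
  Position 4: 'b' from first, 'i' from second => "bi"
Result: afbjbiaibi

afbjbiaibi


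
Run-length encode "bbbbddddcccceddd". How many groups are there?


Input: bbbbddddcccceddd
Scanning for consecutive runs:
  Group 1: 'b' x 4 (positions 0-3)
  Group 2: 'd' x 4 (positions 4-7)
  Group 3: 'c' x 4 (positions 8-11)
  Group 4: 'e' x 1 (positions 12-12)
  Group 5: 'd' x 3 (positions 13-15)
Total groups: 5

5


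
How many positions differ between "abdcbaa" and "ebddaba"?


Comparing "abdcbaa" and "ebddaba" position by position:
  Position 0: 'a' vs 'e' => DIFFER
  Position 1: 'b' vs 'b' => same
  Position 2: 'd' vs 'd' => same
  Position 3: 'c' vs 'd' => DIFFER
  Position 4: 'b' vs 'a' => DIFFER
  Position 5: 'a' vs 'b' => DIFFER
  Position 6: 'a' vs 'a' => same
Positions that differ: 4

4


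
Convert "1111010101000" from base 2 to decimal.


Input: "1111010101000" in base 2
Positional expansion:
  Digit '1' (value 1) x 2^12 = 4096
  Digit '1' (value 1) x 2^11 = 2048
  Digit '1' (value 1) x 2^10 = 1024
  Digit '1' (value 1) x 2^9 = 512
  Digit '0' (value 0) x 2^8 = 0
  Digit '1' (value 1) x 2^7 = 128
  Digit '0' (value 0) x 2^6 = 0
  Digit '1' (value 1) x 2^5 = 32
  Digit '0' (value 0) x 2^4 = 0
  Digit '1' (value 1) x 2^3 = 8
  Digit '0' (value 0) x 2^2 = 0
  Digit '0' (value 0) x 2^1 = 0
  Digit '0' (value 0) x 2^0 = 0
Sum = 7848

7848


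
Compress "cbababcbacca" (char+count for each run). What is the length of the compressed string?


Input: cbababcbacca
Runs:
  'c' x 1 => "c1"
  'b' x 1 => "b1"
  'a' x 1 => "a1"
  'b' x 1 => "b1"
  'a' x 1 => "a1"
  'b' x 1 => "b1"
  'c' x 1 => "c1"
  'b' x 1 => "b1"
  'a' x 1 => "a1"
  'c' x 2 => "c2"
  'a' x 1 => "a1"
Compressed: "c1b1a1b1a1b1c1b1a1c2a1"
Compressed length: 22

22


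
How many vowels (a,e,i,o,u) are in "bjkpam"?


Input: bjkpam
Checking each character:
  'b' at position 0: consonant
  'j' at position 1: consonant
  'k' at position 2: consonant
  'p' at position 3: consonant
  'a' at position 4: vowel (running total: 1)
  'm' at position 5: consonant
Total vowels: 1

1


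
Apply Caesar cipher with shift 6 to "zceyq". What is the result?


Caesar cipher: shift "zceyq" by 6
  'z' (pos 25) + 6 = pos 5 = 'f'
  'c' (pos 2) + 6 = pos 8 = 'i'
  'e' (pos 4) + 6 = pos 10 = 'k'
  'y' (pos 24) + 6 = pos 4 = 'e'
  'q' (pos 16) + 6 = pos 22 = 'w'
Result: fikew

fikew


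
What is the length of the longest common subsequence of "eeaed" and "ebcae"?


LCS of "eeaed" and "ebcae"
DP table:
           e    b    c    a    e
      0    0    0    0    0    0
  e   0    1    1    1    1    1
  e   0    1    1    1    1    2
  a   0    1    1    1    2    2
  e   0    1    1    1    2    3
  d   0    1    1    1    2    3
LCS length = dp[5][5] = 3

3


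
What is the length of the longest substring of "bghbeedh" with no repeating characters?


Input: "bghbeedh"
Sliding window (track last position of each char):
  Position 0 ('b'): window [0,0] length 1 -- new best
  Position 1 ('g'): window [0,1] length 2 -- new best
  Position 2 ('h'): window [0,2] length 3 -- new best
  Position 3 ('b'): repeat (last at 0), move window start to 1
  Position 3 ('b'): window [1,3] length 3
  Position 4 ('e'): window [1,4] length 4 -- new best
  Position 5 ('e'): repeat (last at 4), move window start to 5
  Position 5 ('e'): window [5,5] length 1
  Position 6 ('d'): window [5,6] length 2
  Position 7 ('h'): window [5,7] length 3
Longest substring with no repeats: "ghbe" with length 4

4


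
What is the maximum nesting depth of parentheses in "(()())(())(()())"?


Input: "(()())(())(()())"
Tracking depth:
  Position 0 '(': depth becomes 1
  Position 1 '(': depth becomes 2
  Position 2 ')': depth becomes 1
  Position 3 '(': depth becomes 2
  Position 4 ')': depth becomes 1
  Position 5 ')': depth becomes 0
  Position 6 '(': depth becomes 1
  Position 7 '(': depth becomes 2
  Position 8 ')': depth becomes 1
  Position 9 ')': depth becomes 0
  Position 10 '(': depth becomes 1
  Position 11 '(': depth becomes 2
  Position 12 ')': depth becomes 1
  Position 13 '(': depth becomes 2
  Position 14 ')': depth becomes 1
  Position 15 ')': depth becomes 0
Maximum depth reached: 2

2


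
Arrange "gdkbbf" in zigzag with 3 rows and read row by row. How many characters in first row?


Zigzag "gdkbbf" into 3 rows:
Placing characters:
  'g' => row 0
  'd' => row 1
  'k' => row 2
  'b' => row 1
  'b' => row 0
  'f' => row 1
Rows:
  Row 0: "gb"
  Row 1: "dbf"
  Row 2: "k"
First row length: 2

2


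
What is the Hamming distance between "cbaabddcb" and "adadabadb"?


Comparing "cbaabddcb" and "adadabadb" position by position:
  Position 0: 'c' vs 'a' => differ
  Position 1: 'b' vs 'd' => differ
  Position 2: 'a' vs 'a' => same
  Position 3: 'a' vs 'd' => differ
  Position 4: 'b' vs 'a' => differ
  Position 5: 'd' vs 'b' => differ
  Position 6: 'd' vs 'a' => differ
  Position 7: 'c' vs 'd' => differ
  Position 8: 'b' vs 'b' => same
Total differences (Hamming distance): 7

7


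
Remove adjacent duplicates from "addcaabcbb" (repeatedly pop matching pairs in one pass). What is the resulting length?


Input: addcaabcbb
Stack-based adjacent duplicate removal:
  Read 'a': push. Stack: a
  Read 'd': push. Stack: ad
  Read 'd': matches stack top 'd' => pop. Stack: a
  Read 'c': push. Stack: ac
  Read 'a': push. Stack: aca
  Read 'a': matches stack top 'a' => pop. Stack: ac
  Read 'b': push. Stack: acb
  Read 'c': push. Stack: acbc
  Read 'b': push. Stack: acbcb
  Read 'b': matches stack top 'b' => pop. Stack: acbc
Final stack: "acbc" (length 4)

4


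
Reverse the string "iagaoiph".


Input: iagaoiph
Reading characters right to left:
  Position 7: 'h'
  Position 6: 'p'
  Position 5: 'i'
  Position 4: 'o'
  Position 3: 'a'
  Position 2: 'g'
  Position 1: 'a'
  Position 0: 'i'
Reversed: hpioagai

hpioagai


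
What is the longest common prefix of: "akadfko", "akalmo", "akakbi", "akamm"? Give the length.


Words: akadfko, akalmo, akakbi, akamm
  Position 0: all 'a' => match
  Position 1: all 'k' => match
  Position 2: all 'a' => match
  Position 3: ('d', 'l', 'k', 'm') => mismatch, stop
LCP = "aka" (length 3)

3


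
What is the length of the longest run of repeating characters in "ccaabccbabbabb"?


Input: "ccaabccbabbabb"
Scanning for longest run:
  Position 1 ('c'): continues run of 'c', length=2
  Position 2 ('a'): new char, reset run to 1
  Position 3 ('a'): continues run of 'a', length=2
  Position 4 ('b'): new char, reset run to 1
  Position 5 ('c'): new char, reset run to 1
  Position 6 ('c'): continues run of 'c', length=2
  Position 7 ('b'): new char, reset run to 1
  Position 8 ('a'): new char, reset run to 1
  Position 9 ('b'): new char, reset run to 1
  Position 10 ('b'): continues run of 'b', length=2
  Position 11 ('a'): new char, reset run to 1
  Position 12 ('b'): new char, reset run to 1
  Position 13 ('b'): continues run of 'b', length=2
Longest run: 'c' with length 2

2


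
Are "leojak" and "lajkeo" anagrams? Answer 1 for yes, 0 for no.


Strings: "leojak", "lajkeo"
Sorted first:  aejklo
Sorted second: aejklo
Sorted forms match => anagrams

1


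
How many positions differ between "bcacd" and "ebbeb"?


Comparing "bcacd" and "ebbeb" position by position:
  Position 0: 'b' vs 'e' => DIFFER
  Position 1: 'c' vs 'b' => DIFFER
  Position 2: 'a' vs 'b' => DIFFER
  Position 3: 'c' vs 'e' => DIFFER
  Position 4: 'd' vs 'b' => DIFFER
Positions that differ: 5

5


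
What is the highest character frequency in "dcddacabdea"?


Input: dcddacabdea
Character counts:
  'a': 3
  'b': 1
  'c': 2
  'd': 4
  'e': 1
Maximum frequency: 4

4


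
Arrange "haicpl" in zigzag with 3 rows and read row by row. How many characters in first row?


Zigzag "haicpl" into 3 rows:
Placing characters:
  'h' => row 0
  'a' => row 1
  'i' => row 2
  'c' => row 1
  'p' => row 0
  'l' => row 1
Rows:
  Row 0: "hp"
  Row 1: "acl"
  Row 2: "i"
First row length: 2

2


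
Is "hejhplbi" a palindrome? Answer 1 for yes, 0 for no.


Input: hejhplbi
Reversed: iblphjeh
  Compare pos 0 ('h') with pos 7 ('i'): MISMATCH
  Compare pos 1 ('e') with pos 6 ('b'): MISMATCH
  Compare pos 2 ('j') with pos 5 ('l'): MISMATCH
  Compare pos 3 ('h') with pos 4 ('p'): MISMATCH
Result: not a palindrome

0


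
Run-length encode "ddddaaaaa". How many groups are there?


Input: ddddaaaaa
Scanning for consecutive runs:
  Group 1: 'd' x 4 (positions 0-3)
  Group 2: 'a' x 5 (positions 4-8)
Total groups: 2

2


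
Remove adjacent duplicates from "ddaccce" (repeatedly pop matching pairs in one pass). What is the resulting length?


Input: ddaccce
Stack-based adjacent duplicate removal:
  Read 'd': push. Stack: d
  Read 'd': matches stack top 'd' => pop. Stack: (empty)
  Read 'a': push. Stack: a
  Read 'c': push. Stack: ac
  Read 'c': matches stack top 'c' => pop. Stack: a
  Read 'c': push. Stack: ac
  Read 'e': push. Stack: ace
Final stack: "ace" (length 3)

3


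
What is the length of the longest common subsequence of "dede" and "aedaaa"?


LCS of "dede" and "aedaaa"
DP table:
           a    e    d    a    a    a
      0    0    0    0    0    0    0
  d   0    0    0    1    1    1    1
  e   0    0    1    1    1    1    1
  d   0    0    1    2    2    2    2
  e   0    0    1    2    2    2    2
LCS length = dp[4][6] = 2

2


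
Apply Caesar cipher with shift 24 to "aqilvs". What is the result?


Caesar cipher: shift "aqilvs" by 24
  'a' (pos 0) + 24 = pos 24 = 'y'
  'q' (pos 16) + 24 = pos 14 = 'o'
  'i' (pos 8) + 24 = pos 6 = 'g'
  'l' (pos 11) + 24 = pos 9 = 'j'
  'v' (pos 21) + 24 = pos 19 = 't'
  's' (pos 18) + 24 = pos 16 = 'q'
Result: yogjtq

yogjtq


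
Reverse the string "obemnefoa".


Input: obemnefoa
Reading characters right to left:
  Position 8: 'a'
  Position 7: 'o'
  Position 6: 'f'
  Position 5: 'e'
  Position 4: 'n'
  Position 3: 'm'
  Position 2: 'e'
  Position 1: 'b'
  Position 0: 'o'
Reversed: aofenmebo

aofenmebo


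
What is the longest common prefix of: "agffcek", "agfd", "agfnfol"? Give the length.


Words: agffcek, agfd, agfnfol
  Position 0: all 'a' => match
  Position 1: all 'g' => match
  Position 2: all 'f' => match
  Position 3: ('f', 'd', 'n') => mismatch, stop
LCP = "agf" (length 3)

3


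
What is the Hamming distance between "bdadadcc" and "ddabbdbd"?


Comparing "bdadadcc" and "ddabbdbd" position by position:
  Position 0: 'b' vs 'd' => differ
  Position 1: 'd' vs 'd' => same
  Position 2: 'a' vs 'a' => same
  Position 3: 'd' vs 'b' => differ
  Position 4: 'a' vs 'b' => differ
  Position 5: 'd' vs 'd' => same
  Position 6: 'c' vs 'b' => differ
  Position 7: 'c' vs 'd' => differ
Total differences (Hamming distance): 5

5


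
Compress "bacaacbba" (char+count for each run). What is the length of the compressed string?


Input: bacaacbba
Runs:
  'b' x 1 => "b1"
  'a' x 1 => "a1"
  'c' x 1 => "c1"
  'a' x 2 => "a2"
  'c' x 1 => "c1"
  'b' x 2 => "b2"
  'a' x 1 => "a1"
Compressed: "b1a1c1a2c1b2a1"
Compressed length: 14

14


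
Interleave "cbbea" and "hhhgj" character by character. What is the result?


Interleaving "cbbea" and "hhhgj":
  Position 0: 'c' from first, 'h' from second => "ch"
  Position 1: 'b' from first, 'h' from second => "bh"
  Position 2: 'b' from first, 'h' from second => "bh"
  Position 3: 'e' from first, 'g' from second => "eg"
  Position 4: 'a' from first, 'j' from second => "aj"
Result: chbhbhegaj

chbhbhegaj


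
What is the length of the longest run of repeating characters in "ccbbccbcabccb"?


Input: "ccbbccbcabccb"
Scanning for longest run:
  Position 1 ('c'): continues run of 'c', length=2
  Position 2 ('b'): new char, reset run to 1
  Position 3 ('b'): continues run of 'b', length=2
  Position 4 ('c'): new char, reset run to 1
  Position 5 ('c'): continues run of 'c', length=2
  Position 6 ('b'): new char, reset run to 1
  Position 7 ('c'): new char, reset run to 1
  Position 8 ('a'): new char, reset run to 1
  Position 9 ('b'): new char, reset run to 1
  Position 10 ('c'): new char, reset run to 1
  Position 11 ('c'): continues run of 'c', length=2
  Position 12 ('b'): new char, reset run to 1
Longest run: 'c' with length 2

2


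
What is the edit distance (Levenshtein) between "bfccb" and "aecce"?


Computing edit distance: "bfccb" -> "aecce"
DP table:
           a    e    c    c    e
      0    1    2    3    4    5
  b   1    1    2    3    4    5
  f   2    2    2    3    4    5
  c   3    3    3    2    3    4
  c   4    4    4    3    2    3
  b   5    5    5    4    3    3
Edit distance = dp[5][5] = 3

3


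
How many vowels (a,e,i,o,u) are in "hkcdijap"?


Input: hkcdijap
Checking each character:
  'h' at position 0: consonant
  'k' at position 1: consonant
  'c' at position 2: consonant
  'd' at position 3: consonant
  'i' at position 4: vowel (running total: 1)
  'j' at position 5: consonant
  'a' at position 6: vowel (running total: 2)
  'p' at position 7: consonant
Total vowels: 2

2
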